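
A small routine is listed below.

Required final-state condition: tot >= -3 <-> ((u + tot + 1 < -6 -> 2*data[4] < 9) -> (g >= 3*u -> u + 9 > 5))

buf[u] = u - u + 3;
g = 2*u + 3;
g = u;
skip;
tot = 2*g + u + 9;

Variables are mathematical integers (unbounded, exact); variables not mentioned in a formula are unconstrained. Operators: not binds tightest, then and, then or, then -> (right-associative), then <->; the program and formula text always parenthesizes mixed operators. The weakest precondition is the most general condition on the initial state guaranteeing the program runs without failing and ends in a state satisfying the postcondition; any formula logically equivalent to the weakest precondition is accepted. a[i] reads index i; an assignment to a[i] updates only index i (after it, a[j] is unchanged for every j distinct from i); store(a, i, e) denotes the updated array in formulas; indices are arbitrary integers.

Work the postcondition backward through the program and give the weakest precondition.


Working backward. After the program, the postcondition tot >= -3 <-> ((u + tot + 1 < -6 -> 2*data[4] < 9) -> (g >= 3*u -> u + 9 > 5)) must hold; in canonical form it is tot >= -3 <-> ((tot + u < -7 -> 2*data[4] < 9) -> (g >= 3*u -> u > -4)).
Before tot := 2*g + u + 9: 2*g + u >= -12 <-> ((2*g + 2*u < -16 -> 2*data[4] < 9) -> (g >= 3*u -> u > -4))
Before skip: 2*g + u >= -12 <-> ((2*g + 2*u < -16 -> 2*data[4] < 9) -> (g >= 3*u -> u > -4))
Before g := u: 3*u >= -12 <-> ((4*u < -16 -> 2*data[4] < 9) -> (2*u <= 0 -> u > -4))
Before g := 2*u + 3: 3*u >= -12 <-> ((4*u < -16 -> 2*data[4] < 9) -> (2*u <= 0 -> u > -4))
Before buf[u] := u - u + 3: 3*u >= -12 <-> ((4*u < -16 -> 2*data[4] < 9) -> (2*u <= 0 -> u > -4))
Answer: WP = 3*u >= -12 <-> ((4*u < -16 -> 2*data[4] < 9) -> (2*u <= 0 -> u > -4))


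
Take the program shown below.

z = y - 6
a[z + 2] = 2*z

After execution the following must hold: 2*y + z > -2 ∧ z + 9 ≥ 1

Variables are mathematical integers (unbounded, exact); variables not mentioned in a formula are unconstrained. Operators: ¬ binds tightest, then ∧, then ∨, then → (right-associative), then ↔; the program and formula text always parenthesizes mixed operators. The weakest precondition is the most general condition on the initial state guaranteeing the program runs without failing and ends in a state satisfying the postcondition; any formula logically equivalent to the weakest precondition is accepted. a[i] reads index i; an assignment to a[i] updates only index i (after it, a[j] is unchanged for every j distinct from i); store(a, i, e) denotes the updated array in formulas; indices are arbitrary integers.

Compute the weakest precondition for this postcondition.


Working backward. After the program, the postcondition 2*y + z > -2 ∧ z + 9 ≥ 1 must hold; in canonical form it is 2*y + z > -2 ∧ z ≥ -8.
Before a[z + 2] := 2*z: 2*y + z > -2 ∧ z ≥ -8
Before z := y - 6: 3*y > 4 ∧ y ≥ -2
Answer: WP = 3*y > 4 ∧ y ≥ -2


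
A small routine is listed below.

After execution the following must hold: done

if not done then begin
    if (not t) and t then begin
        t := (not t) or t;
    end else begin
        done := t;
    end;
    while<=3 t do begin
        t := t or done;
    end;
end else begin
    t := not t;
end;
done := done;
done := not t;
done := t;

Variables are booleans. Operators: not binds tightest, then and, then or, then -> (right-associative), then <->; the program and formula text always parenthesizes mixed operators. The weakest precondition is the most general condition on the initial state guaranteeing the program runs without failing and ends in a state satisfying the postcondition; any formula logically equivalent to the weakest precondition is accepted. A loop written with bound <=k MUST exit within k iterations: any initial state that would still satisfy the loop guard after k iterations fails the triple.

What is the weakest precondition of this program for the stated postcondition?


Working backward. After the program, done must hold.
Before done := t: t
Before done := not t: t
Before done := done: t
Then branch requires (t -> ((t -> ((not t) and ((not t) -> t))) and ((not t) -> t))) and ((not t) -> t); else branch requires not t.
Before the if: ((not done) -> ((t -> ((t -> ((not t) and ((not t) -> t))) and ((not t) -> t))) and ((not t) -> t))) and (done -> (not t))
Answer: WP = ((not done) -> ((t -> ((t -> ((not t) and ((not t) -> t))) and ((not t) -> t))) and ((not t) -> t))) and (done -> (not t))


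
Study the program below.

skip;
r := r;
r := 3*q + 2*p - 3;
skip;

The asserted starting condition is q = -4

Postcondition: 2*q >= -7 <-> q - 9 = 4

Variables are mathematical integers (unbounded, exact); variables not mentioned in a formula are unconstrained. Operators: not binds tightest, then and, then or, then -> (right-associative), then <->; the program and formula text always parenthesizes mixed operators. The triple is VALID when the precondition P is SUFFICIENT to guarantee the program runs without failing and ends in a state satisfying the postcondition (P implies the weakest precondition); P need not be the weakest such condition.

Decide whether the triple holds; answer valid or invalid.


Working backward. After the program, the postcondition 2*q >= -7 <-> q - 9 = 4 must hold; in canonical form it is 2*q >= -7 <-> q = 13.
Before skip: 2*q >= -7 <-> q = 13
Before r := 3*q + 2*p - 3: 2*q >= -7 <-> q = 13
Before r := r: 2*q >= -7 <-> q = 13
Before skip: 2*q >= -7 <-> q = 13
The weakest precondition is 2*q >= -7 <-> q = 13.
Check whether q = -4 implies it.
Every state satisfying the precondition satisfies the weakest precondition: the implication holds.
Answer: valid


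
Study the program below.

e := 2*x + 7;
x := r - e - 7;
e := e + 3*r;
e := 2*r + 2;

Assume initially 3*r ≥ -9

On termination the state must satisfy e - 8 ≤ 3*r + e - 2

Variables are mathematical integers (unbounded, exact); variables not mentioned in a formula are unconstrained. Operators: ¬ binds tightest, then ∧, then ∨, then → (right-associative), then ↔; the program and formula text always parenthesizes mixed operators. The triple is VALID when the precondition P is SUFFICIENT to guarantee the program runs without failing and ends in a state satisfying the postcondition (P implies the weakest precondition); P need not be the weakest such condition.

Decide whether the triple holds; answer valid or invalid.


Working backward. After the program, the postcondition e - 8 ≤ 3*r + e - 2 must hold; in canonical form it is 3*r ≥ -6.
Before e := 2*r + 2: 3*r ≥ -6
Before e := e + 3*r: 3*r ≥ -6
Before x := r - e - 7: 3*r ≥ -6
Before e := 2*x + 7: 3*r ≥ -6
The weakest precondition is 3*r ≥ -6.
Check whether 3*r ≥ -9 implies it.
Countermodel: at the initial state r = -3, the precondition holds but the weakest precondition fails.
Answer: invalid


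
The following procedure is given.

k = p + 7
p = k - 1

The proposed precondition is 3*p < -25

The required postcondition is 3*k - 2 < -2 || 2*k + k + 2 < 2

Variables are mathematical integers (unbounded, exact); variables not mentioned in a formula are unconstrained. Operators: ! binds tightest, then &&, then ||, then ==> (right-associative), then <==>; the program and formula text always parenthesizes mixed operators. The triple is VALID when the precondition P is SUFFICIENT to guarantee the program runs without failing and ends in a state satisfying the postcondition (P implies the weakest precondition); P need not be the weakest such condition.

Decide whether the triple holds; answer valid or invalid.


Working backward. After the program, the postcondition 3*k - 2 < -2 || 2*k + k + 2 < 2 must hold; in canonical form it is 3*k < 0.
Before p := k - 1: 3*k < 0
Before k := p + 7: 3*p < -21
The weakest precondition is 3*p < -21.
Check whether 3*p < -25 implies it.
Every state satisfying the precondition satisfies the weakest precondition: the implication holds.
Answer: valid


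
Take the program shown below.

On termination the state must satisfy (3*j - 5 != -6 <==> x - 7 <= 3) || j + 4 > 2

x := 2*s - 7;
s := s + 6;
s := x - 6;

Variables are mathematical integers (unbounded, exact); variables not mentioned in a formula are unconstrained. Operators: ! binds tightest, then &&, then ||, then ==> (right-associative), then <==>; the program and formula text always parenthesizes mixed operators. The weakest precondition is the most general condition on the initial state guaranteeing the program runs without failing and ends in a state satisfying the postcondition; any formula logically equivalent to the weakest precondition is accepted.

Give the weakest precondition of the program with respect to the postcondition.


Working backward. After the program, the postcondition (3*j - 5 != -6 <==> x - 7 <= 3) || j + 4 > 2 must hold; in canonical form it is (3*j != -1 <==> x <= 10) || j > -2.
Before s := x - 6: (3*j != -1 <==> x <= 10) || j > -2
Before s := s + 6: (3*j != -1 <==> x <= 10) || j > -2
Before x := 2*s - 7: (3*j != -1 <==> 2*s <= 17) || j > -2
Answer: WP = (3*j != -1 <==> 2*s <= 17) || j > -2


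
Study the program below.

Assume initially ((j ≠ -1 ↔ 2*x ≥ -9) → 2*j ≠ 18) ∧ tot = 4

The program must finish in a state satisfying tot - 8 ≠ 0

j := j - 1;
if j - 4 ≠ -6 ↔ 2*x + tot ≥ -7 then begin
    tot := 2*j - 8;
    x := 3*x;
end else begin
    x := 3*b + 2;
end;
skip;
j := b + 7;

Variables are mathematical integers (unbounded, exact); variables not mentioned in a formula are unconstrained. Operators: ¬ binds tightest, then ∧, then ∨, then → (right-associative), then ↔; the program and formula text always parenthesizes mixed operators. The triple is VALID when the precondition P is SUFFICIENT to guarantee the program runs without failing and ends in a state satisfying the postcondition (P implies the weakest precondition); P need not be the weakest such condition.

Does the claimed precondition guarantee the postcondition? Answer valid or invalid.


Working backward. After the program, the postcondition tot - 8 ≠ 0 must hold; in canonical form it is tot ≠ 8.
Before j := b + 7: tot ≠ 8
Before skip: tot ≠ 8
Then branch requires 2*j ≠ 16; else branch requires tot ≠ 8.
Before the if: ((j ≠ -2 ↔ tot + 2*x ≥ -7) → 2*j ≠ 16) ∧ ((¬(j ≠ -2 ↔ tot + 2*x ≥ -7)) → tot ≠ 8)
Before j := j - 1: ((j ≠ -1 ↔ tot + 2*x ≥ -7) → 2*j ≠ 18) ∧ ((¬(j ≠ -1 ↔ tot + 2*x ≥ -7)) → tot ≠ 8)
The weakest precondition is ((j ≠ -1 ↔ tot + 2*x ≥ -7) → 2*j ≠ 18) ∧ ((¬(j ≠ -1 ↔ tot + 2*x ≥ -7)) → tot ≠ 8).
Check whether ((j ≠ -1 ↔ 2*x ≥ -9) → 2*j ≠ 18) ∧ tot = 4 implies it.
Countermodel: at the initial state j = 9, tot = 4, x = -5, the precondition holds but the weakest precondition fails.
Answer: invalid


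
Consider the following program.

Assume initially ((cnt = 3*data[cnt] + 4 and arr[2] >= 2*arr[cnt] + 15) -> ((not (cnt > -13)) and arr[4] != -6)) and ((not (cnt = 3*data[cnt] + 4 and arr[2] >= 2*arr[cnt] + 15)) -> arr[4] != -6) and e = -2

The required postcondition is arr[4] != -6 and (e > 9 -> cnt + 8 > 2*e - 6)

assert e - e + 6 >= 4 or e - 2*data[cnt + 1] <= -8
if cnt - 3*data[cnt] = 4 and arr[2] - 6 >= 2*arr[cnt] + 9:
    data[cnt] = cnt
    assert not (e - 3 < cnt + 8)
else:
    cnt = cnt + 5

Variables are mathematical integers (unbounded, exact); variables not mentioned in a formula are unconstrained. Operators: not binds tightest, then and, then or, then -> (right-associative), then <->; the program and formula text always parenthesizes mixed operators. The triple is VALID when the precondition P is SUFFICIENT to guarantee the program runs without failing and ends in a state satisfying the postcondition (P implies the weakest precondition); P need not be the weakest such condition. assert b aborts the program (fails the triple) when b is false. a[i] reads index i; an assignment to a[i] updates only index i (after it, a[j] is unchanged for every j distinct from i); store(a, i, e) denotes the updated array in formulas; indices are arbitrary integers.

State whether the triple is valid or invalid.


Working backward. After the program, the postcondition arr[4] != -6 and (e > 9 -> cnt + 8 > 2*e - 6) must hold; in canonical form it is arr[4] != -6 and (e > 9 -> cnt > 2*e - 14).
Then branch requires (not (e < cnt + 11)) and arr[4] != -6 and (e > 9 -> cnt > 2*e - 14); else branch requires arr[4] != -6 and (e > 9 -> cnt > 2*e - 19).
Before the if: ((cnt = 3*data[cnt] + 4 and arr[2] >= 2*arr[cnt] + 15) -> ((not (e < cnt + 11)) and arr[4] != -6 and (e > 9 -> cnt > 2*e - 14))) and ((not (cnt = 3*data[cnt] + 4 and arr[2] >= 2*arr[cnt] + 15)) -> (arr[4] != -6 and (e > 9 -> cnt > 2*e - 19)))
Before assert e - e + 6 >= 4 or e - 2*data[cnt + 1] <= -8: ((cnt = 3*data[cnt] + 4 and arr[2] >= 2*arr[cnt] + 15) -> ((not (e < cnt + 11)) and arr[4] != -6 and (e > 9 -> cnt > 2*e - 14))) and ((not (cnt = 3*data[cnt] + 4 and arr[2] >= 2*arr[cnt] + 15)) -> (arr[4] != -6 and (e > 9 -> cnt > 2*e - 19)))
The weakest precondition is ((cnt = 3*data[cnt] + 4 and arr[2] >= 2*arr[cnt] + 15) -> ((not (e < cnt + 11)) and arr[4] != -6 and (e > 9 -> cnt > 2*e - 14))) and ((not (cnt = 3*data[cnt] + 4 and arr[2] >= 2*arr[cnt] + 15)) -> (arr[4] != -6 and (e > 9 -> cnt > 2*e - 19))).
Check whether ((cnt = 3*data[cnt] + 4 and arr[2] >= 2*arr[cnt] + 15) -> ((not (cnt > -13)) and arr[4] != -6)) and ((not (cnt = 3*data[cnt] + 4 and arr[2] >= 2*arr[cnt] + 15)) -> arr[4] != -6) and e = -2 implies it.
Every state satisfying the precondition satisfies the weakest precondition: the implication holds.
Answer: valid


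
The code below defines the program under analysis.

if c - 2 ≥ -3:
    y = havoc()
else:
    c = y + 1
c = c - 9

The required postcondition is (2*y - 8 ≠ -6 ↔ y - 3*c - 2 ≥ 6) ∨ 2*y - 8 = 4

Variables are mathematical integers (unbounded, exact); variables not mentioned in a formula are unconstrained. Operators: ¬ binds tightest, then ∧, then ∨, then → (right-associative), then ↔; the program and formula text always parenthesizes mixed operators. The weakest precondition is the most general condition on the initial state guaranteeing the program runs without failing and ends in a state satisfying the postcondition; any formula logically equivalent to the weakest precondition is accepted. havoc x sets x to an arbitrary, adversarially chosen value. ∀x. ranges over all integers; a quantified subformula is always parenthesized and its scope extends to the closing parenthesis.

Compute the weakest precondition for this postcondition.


Working backward. After the program, the postcondition (2*y - 8 ≠ -6 ↔ y - 3*c - 2 ≥ 6) ∨ 2*y - 8 = 4 must hold; in canonical form it is (2*y ≠ 2 ↔ y ≥ 3*c + 8) ∨ 2*y = 12.
Before c := c - 9: (2*y ≠ 2 ↔ y ≥ 3*c - 19) ∨ 2*y = 12
Then branch requires ∀y_1. ((2*y_1 ≠ 2 ↔ y_1 ≥ 3*c - 19) ∨ 2*y_1 = 12); else branch requires (2*y ≠ 2 ↔ 2*y ≤ 16) ∨ 2*y = 12.
Before the if: (c ≥ -1 → (∀y_1. ((2*y_1 ≠ 2 ↔ y_1 ≥ 3*c - 19) ∨ 2*y_1 = 12))) ∧ ((¬(c ≥ -1)) → ((2*y ≠ 2 ↔ 2*y ≤ 16) ∨ 2*y = 12))
Answer: WP = (c ≥ -1 → (∀y_1. ((2*y_1 ≠ 2 ↔ y_1 ≥ 3*c - 19) ∨ 2*y_1 = 12))) ∧ ((¬(c ≥ -1)) → ((2*y ≠ 2 ↔ 2*y ≤ 16) ∨ 2*y = 12))


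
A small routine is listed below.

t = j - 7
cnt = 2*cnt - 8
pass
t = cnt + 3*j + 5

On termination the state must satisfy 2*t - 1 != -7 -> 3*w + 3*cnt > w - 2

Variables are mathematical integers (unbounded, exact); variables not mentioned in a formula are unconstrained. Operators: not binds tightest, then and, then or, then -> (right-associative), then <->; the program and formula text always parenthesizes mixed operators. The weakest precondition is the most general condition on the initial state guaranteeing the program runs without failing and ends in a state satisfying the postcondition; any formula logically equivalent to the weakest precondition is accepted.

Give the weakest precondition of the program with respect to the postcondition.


Working backward. After the program, the postcondition 2*t - 1 != -7 -> 3*w + 3*cnt > w - 2 must hold; in canonical form it is 2*t != -6 -> 3*cnt + 2*w > -2.
Before t := cnt + 3*j + 5: 2*cnt + 6*j != -16 -> 3*cnt + 2*w > -2
Before skip: 2*cnt + 6*j != -16 -> 3*cnt + 2*w > -2
Before cnt := 2*cnt - 8: 4*cnt + 6*j != 0 -> 6*cnt + 2*w > 22
Before t := j - 7: 4*cnt + 6*j != 0 -> 6*cnt + 2*w > 22
Answer: WP = 4*cnt + 6*j != 0 -> 6*cnt + 2*w > 22


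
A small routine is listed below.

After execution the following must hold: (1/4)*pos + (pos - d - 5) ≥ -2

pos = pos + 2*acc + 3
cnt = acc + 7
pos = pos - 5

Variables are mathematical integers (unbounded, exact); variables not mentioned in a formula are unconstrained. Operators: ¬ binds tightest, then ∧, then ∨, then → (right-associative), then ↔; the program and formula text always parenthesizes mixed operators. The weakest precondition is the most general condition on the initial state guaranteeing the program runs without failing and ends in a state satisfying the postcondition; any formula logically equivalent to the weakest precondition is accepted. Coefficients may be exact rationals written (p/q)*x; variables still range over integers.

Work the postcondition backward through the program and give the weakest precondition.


Working backward. After the program, the postcondition (1/4)*pos + (pos - d - 5) ≥ -2 must hold; in canonical form it is (5/4)*pos ≥ d + 3.
Before pos := pos - 5: (5/4)*pos ≥ d + 37/4
Before cnt := acc + 7: (5/4)*pos ≥ d + 37/4
Before pos := pos + 2*acc + 3: (5/2)*acc + (5/4)*pos ≥ d + 11/2
Answer: WP = (5/2)*acc + (5/4)*pos ≥ d + 11/2


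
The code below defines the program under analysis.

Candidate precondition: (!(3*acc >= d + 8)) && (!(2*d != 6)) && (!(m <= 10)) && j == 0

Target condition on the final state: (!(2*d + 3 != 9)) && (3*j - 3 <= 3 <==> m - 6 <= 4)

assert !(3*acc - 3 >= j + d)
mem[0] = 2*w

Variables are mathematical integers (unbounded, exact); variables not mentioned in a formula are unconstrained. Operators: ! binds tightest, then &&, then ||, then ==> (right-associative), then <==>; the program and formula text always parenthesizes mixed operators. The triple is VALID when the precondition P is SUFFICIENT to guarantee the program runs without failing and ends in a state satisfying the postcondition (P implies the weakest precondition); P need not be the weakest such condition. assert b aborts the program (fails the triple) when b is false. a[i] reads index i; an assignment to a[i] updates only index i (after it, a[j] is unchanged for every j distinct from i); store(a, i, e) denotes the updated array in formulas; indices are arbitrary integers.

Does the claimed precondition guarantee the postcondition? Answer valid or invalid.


Working backward. After the program, the postcondition (!(2*d + 3 != 9)) && (3*j - 3 <= 3 <==> m - 6 <= 4) must hold; in canonical form it is (!(2*d != 6)) && (3*j <= 6 <==> m <= 10).
Before mem[0] := 2*w: (!(2*d != 6)) && (3*j <= 6 <==> m <= 10)
Before assert !(3*acc - 3 >= j + d): (!(3*acc >= d + j + 3)) && (!(2*d != 6)) && (3*j <= 6 <==> m <= 10)
The weakest precondition is (!(3*acc >= d + j + 3)) && (!(2*d != 6)) && (3*j <= 6 <==> m <= 10).
Check whether (!(3*acc >= d + 8)) && (!(2*d != 6)) && (!(m <= 10)) && j == 0 implies it.
Countermodel: at the initial state acc = 3, d = 3, j = 0, m = 11, the precondition holds but the weakest precondition fails.
Answer: invalid


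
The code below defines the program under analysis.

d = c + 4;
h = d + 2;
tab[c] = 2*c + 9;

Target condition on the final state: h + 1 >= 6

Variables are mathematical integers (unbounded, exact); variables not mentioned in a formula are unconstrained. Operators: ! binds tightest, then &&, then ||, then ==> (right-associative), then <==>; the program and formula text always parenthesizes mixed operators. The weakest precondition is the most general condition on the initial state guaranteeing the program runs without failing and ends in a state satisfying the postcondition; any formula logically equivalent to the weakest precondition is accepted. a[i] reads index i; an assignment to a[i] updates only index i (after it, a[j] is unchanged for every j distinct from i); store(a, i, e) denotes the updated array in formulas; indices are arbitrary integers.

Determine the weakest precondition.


Working backward. After the program, the postcondition h + 1 >= 6 must hold; in canonical form it is h >= 5.
Before tab[c] := 2*c + 9: h >= 5
Before h := d + 2: d >= 3
Before d := c + 4: c >= -1
Answer: WP = c >= -1


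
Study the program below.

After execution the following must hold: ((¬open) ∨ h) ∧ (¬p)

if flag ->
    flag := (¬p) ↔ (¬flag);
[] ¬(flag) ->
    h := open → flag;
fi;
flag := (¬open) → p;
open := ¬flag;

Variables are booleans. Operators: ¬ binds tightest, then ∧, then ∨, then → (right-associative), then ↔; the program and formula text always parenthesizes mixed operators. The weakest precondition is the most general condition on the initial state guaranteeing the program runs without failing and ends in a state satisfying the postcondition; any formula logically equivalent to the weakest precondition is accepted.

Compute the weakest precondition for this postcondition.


Working backward. After the program, ((¬open) ∨ h) ∧ (¬p) must hold.
Before open := ¬flag: (flag ∨ h) ∧ (¬p)
Before flag := (¬open) → p: (((¬open) → p) ∨ h) ∧ (¬p)
Then branch requires (((¬open) → p) ∨ h) ∧ (¬p); else branch requires (((¬open) → p) ∨ (open → flag)) ∧ (¬p).
Before the if: (flag → ((((¬open) → p) ∨ h) ∧ (¬p))) ∧ ((¬flag) → ((((¬open) → p) ∨ (open → flag)) ∧ (¬p)))
Answer: WP = (flag → ((((¬open) → p) ∨ h) ∧ (¬p))) ∧ ((¬flag) → ((((¬open) → p) ∨ (open → flag)) ∧ (¬p)))


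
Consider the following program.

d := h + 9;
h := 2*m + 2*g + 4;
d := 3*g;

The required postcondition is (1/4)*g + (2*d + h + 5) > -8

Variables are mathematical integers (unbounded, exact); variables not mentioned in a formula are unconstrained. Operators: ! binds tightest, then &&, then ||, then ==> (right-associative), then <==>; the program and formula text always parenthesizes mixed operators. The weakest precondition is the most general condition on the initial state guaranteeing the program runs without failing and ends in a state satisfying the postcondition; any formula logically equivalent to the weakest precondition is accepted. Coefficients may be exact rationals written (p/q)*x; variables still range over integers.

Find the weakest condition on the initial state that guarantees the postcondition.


Working backward. After the program, the postcondition (1/4)*g + (2*d + h + 5) > -8 must hold; in canonical form it is 2*d + (1/4)*g + h > -13.
Before d := 3*g: (25/4)*g + h > -13
Before h := 2*m + 2*g + 4: (33/4)*g + 2*m > -17
Before d := h + 9: (33/4)*g + 2*m > -17
Answer: WP = (33/4)*g + 2*m > -17


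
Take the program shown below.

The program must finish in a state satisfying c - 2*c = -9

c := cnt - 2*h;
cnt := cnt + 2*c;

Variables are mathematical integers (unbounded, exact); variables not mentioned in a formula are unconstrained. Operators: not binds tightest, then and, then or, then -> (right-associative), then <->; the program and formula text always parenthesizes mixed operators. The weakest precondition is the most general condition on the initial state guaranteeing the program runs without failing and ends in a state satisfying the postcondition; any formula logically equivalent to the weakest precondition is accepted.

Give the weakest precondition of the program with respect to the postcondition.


Working backward. After the program, the postcondition c - 2*c = -9 must hold; in canonical form it is c = 9.
Before cnt := cnt + 2*c: c = 9
Before c := cnt - 2*h: cnt = 2*h + 9
Answer: WP = cnt = 2*h + 9


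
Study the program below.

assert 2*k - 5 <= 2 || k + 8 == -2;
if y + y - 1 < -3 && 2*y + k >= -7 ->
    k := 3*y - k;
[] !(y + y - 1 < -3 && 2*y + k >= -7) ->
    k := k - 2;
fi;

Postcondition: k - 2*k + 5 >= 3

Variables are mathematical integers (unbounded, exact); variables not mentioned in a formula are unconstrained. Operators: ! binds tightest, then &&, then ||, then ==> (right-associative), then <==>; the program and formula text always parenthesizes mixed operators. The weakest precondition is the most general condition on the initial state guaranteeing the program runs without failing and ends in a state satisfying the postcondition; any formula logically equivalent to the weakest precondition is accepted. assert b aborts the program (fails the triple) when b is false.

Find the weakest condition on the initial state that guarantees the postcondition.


Working backward. After the program, the postcondition k - 2*k + 5 >= 3 must hold; in canonical form it is k <= 2.
Then branch requires 3*y <= k + 2; else branch requires k <= 4.
Before the if: ((2*y < -2 && k + 2*y >= -7) ==> 3*y <= k + 2) && ((!(2*y < -2 && k + 2*y >= -7)) ==> k <= 4)
Before assert 2*k - 5 <= 2 || k + 8 == -2: (2*k <= 7 || k == -10) && ((2*y < -2 && k + 2*y >= -7) ==> 3*y <= k + 2) && ((!(2*y < -2 && k + 2*y >= -7)) ==> k <= 4)
Answer: WP = (2*k <= 7 || k == -10) && ((2*y < -2 && k + 2*y >= -7) ==> 3*y <= k + 2) && ((!(2*y < -2 && k + 2*y >= -7)) ==> k <= 4)


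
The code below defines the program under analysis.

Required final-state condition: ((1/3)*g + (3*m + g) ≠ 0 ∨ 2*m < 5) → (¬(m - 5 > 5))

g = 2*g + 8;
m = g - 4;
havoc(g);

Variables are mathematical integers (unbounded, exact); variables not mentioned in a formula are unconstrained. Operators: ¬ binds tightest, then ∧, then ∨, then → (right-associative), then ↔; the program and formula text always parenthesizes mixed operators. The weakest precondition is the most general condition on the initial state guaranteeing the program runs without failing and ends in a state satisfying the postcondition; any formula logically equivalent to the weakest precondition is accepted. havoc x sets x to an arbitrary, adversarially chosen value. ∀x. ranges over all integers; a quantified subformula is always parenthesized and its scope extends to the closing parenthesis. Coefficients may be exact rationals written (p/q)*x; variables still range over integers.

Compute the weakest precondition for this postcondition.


Working backward. After the program, the postcondition ((1/3)*g + (3*m + g) ≠ 0 ∨ 2*m < 5) → (¬(m - 5 > 5)) must hold; in canonical form it is ((4/3)*g + 3*m ≠ 0 ∨ 2*m < 5) → (¬(m > 10)).
Before havoc g: ∀g_1. (((4/3)*g_1 + 3*m ≠ 0 ∨ 2*m < 5) → (¬(m > 10)))
Before m := g - 4: ∀g_1. ((3*g + (4/3)*g_1 ≠ 12 ∨ 2*g < 13) → (¬(g > 14)))
Before g := 2*g + 8: ∀g_1. ((6*g + (4/3)*g_1 ≠ -12 ∨ 4*g < -3) → (¬(2*g > 6)))
Answer: WP = ∀g_1. ((6*g + (4/3)*g_1 ≠ -12 ∨ 4*g < -3) → (¬(2*g > 6)))


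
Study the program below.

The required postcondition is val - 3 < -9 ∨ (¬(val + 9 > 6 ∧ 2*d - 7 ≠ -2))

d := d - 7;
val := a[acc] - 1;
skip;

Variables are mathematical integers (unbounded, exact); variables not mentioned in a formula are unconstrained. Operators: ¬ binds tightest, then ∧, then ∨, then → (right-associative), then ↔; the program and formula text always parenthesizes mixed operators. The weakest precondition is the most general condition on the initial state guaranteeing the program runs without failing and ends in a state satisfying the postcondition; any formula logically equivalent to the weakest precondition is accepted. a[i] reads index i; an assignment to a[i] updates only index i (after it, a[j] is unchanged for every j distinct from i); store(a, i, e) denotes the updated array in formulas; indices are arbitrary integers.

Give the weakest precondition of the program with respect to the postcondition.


Working backward. After the program, the postcondition val - 3 < -9 ∨ (¬(val + 9 > 6 ∧ 2*d - 7 ≠ -2)) must hold; in canonical form it is val < -6 ∨ (¬(val > -3 ∧ 2*d ≠ 5)).
Before skip: val < -6 ∨ (¬(val > -3 ∧ 2*d ≠ 5))
Before val := a[acc] - 1: a[acc] < -5 ∨ (¬(a[acc] > -2 ∧ 2*d ≠ 5))
Before d := d - 7: a[acc] < -5 ∨ (¬(a[acc] > -2 ∧ 2*d ≠ 19))
Answer: WP = a[acc] < -5 ∨ (¬(a[acc] > -2 ∧ 2*d ≠ 19))


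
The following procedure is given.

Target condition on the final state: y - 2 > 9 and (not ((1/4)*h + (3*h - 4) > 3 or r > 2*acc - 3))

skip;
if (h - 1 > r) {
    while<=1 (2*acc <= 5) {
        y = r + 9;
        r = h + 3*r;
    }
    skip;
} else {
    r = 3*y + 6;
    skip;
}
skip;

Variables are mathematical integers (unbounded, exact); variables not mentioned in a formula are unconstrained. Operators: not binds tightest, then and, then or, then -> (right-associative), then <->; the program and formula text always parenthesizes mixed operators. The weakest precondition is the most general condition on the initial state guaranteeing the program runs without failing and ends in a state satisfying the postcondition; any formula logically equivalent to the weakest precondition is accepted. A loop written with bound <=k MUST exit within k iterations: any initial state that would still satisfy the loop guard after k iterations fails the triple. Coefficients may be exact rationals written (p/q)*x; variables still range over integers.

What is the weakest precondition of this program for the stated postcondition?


Working backward. After the program, the postcondition y - 2 > 9 and (not ((1/4)*h + (3*h - 4) > 3 or r > 2*acc - 3)) must hold; in canonical form it is y > 11 and (not ((13/4)*h > 7 or r > 2*acc - 3)).
Before skip: y > 11 and (not ((13/4)*h > 7 or r > 2*acc - 3))
Then branch requires (2*acc <= 5 -> ((not (2*acc <= 5)) and r > 2 and (not ((13/4)*h > 7 or h + 3*r > 2*acc - 3)))) and ((not (2*acc <= 5)) -> (y > 11 and (not ((13/4)*h > 7 or r > 2*acc - 3)))); else branch requires y > 11 and (not ((13/4)*h > 7 or 3*y > 2*acc - 9)).
Before the if: (h > r + 1 -> ((2*acc <= 5 -> ((not (2*acc <= 5)) and r > 2 and (not ((13/4)*h > 7 or h + 3*r > 2*acc - 3)))) and ((not (2*acc <= 5)) -> (y > 11 and (not ((13/4)*h > 7 or r > 2*acc - 3)))))) and ((not (h > r + 1)) -> (y > 11 and (not ((13/4)*h > 7 or 3*y > 2*acc - 9))))
Before skip: (h > r + 1 -> ((2*acc <= 5 -> ((not (2*acc <= 5)) and r > 2 and (not ((13/4)*h > 7 or h + 3*r > 2*acc - 3)))) and ((not (2*acc <= 5)) -> (y > 11 and (not ((13/4)*h > 7 or r > 2*acc - 3)))))) and ((not (h > r + 1)) -> (y > 11 and (not ((13/4)*h > 7 or 3*y > 2*acc - 9))))
Answer: WP = (h > r + 1 -> ((2*acc <= 5 -> ((not (2*acc <= 5)) and r > 2 and (not ((13/4)*h > 7 or h + 3*r > 2*acc - 3)))) and ((not (2*acc <= 5)) -> (y > 11 and (not ((13/4)*h > 7 or r > 2*acc - 3)))))) and ((not (h > r + 1)) -> (y > 11 and (not ((13/4)*h > 7 or 3*y > 2*acc - 9))))


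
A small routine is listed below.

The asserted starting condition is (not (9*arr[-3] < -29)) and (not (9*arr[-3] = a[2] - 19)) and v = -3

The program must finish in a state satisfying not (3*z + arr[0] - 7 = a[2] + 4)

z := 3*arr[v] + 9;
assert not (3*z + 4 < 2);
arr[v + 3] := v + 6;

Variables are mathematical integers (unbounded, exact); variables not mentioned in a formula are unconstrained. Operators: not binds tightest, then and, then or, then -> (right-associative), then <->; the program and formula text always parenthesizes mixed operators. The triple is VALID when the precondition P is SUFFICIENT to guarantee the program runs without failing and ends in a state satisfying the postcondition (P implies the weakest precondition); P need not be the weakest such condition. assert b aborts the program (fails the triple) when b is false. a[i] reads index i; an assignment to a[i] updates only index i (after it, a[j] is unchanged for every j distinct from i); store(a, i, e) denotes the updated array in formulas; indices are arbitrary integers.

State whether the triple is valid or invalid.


Working backward. After the program, the postcondition not (3*z + arr[0] - 7 = a[2] + 4) must hold; in canonical form it is not (arr[0] + 3*z = a[2] + 11).
Before arr[v + 3] := v + 6: not (store(arr, v + 3, v + 6)[0] + 3*z = a[2] + 11)
Before assert not (3*z + 4 < 2): (not (3*z < -2)) and (not (store(arr, v + 3, v + 6)[0] + 3*z = a[2] + 11))
Before z := 3*arr[v] + 9: (not (9*arr[v] < -29)) and (not (9*arr[v] + store(arr, v + 3, v + 6)[0] = a[2] - 16))
The weakest precondition is (not (9*arr[v] < -29)) and (not (9*arr[v] + store(arr, v + 3, v + 6)[0] = a[2] - 16)).
Check whether (not (9*arr[-3] < -29)) and (not (9*arr[-3] = a[2] - 19)) and v = -3 implies it.
Every state satisfying the precondition satisfies the weakest precondition: the implication holds.
Answer: valid


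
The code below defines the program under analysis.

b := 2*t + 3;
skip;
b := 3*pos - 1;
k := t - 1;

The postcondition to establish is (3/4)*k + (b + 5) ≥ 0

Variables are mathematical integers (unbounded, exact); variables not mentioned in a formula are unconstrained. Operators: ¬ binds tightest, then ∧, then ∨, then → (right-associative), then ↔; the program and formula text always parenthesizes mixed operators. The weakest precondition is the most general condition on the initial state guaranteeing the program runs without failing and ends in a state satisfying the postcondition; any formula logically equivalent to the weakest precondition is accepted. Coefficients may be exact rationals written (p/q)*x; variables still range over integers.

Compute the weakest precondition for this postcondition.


Working backward. After the program, the postcondition (3/4)*k + (b + 5) ≥ 0 must hold; in canonical form it is b + (3/4)*k ≥ -5.
Before k := t - 1: b + (3/4)*t ≥ -17/4
Before b := 3*pos - 1: 3*pos + (3/4)*t ≥ -13/4
Before skip: 3*pos + (3/4)*t ≥ -13/4
Before b := 2*t + 3: 3*pos + (3/4)*t ≥ -13/4
Answer: WP = 3*pos + (3/4)*t ≥ -13/4


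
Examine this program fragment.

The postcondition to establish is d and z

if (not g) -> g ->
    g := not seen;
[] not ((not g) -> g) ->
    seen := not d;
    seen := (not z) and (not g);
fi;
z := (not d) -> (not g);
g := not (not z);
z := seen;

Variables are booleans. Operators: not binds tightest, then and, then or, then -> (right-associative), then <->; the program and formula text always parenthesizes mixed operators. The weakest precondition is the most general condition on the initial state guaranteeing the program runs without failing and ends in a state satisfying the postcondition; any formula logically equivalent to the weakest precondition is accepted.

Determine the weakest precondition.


Working backward. After the program, d and z must hold.
Before z := seen: d and seen
Before g := not (not z): d and seen
Before z := (not d) -> (not g): d and seen
Then branch requires d and seen; else branch requires d and (not z) and (not g).
Before the if: (((not g) -> g) -> (d and seen)) and ((not ((not g) -> g)) -> (d and (not z) and (not g)))
Answer: WP = (((not g) -> g) -> (d and seen)) and ((not ((not g) -> g)) -> (d and (not z) and (not g)))


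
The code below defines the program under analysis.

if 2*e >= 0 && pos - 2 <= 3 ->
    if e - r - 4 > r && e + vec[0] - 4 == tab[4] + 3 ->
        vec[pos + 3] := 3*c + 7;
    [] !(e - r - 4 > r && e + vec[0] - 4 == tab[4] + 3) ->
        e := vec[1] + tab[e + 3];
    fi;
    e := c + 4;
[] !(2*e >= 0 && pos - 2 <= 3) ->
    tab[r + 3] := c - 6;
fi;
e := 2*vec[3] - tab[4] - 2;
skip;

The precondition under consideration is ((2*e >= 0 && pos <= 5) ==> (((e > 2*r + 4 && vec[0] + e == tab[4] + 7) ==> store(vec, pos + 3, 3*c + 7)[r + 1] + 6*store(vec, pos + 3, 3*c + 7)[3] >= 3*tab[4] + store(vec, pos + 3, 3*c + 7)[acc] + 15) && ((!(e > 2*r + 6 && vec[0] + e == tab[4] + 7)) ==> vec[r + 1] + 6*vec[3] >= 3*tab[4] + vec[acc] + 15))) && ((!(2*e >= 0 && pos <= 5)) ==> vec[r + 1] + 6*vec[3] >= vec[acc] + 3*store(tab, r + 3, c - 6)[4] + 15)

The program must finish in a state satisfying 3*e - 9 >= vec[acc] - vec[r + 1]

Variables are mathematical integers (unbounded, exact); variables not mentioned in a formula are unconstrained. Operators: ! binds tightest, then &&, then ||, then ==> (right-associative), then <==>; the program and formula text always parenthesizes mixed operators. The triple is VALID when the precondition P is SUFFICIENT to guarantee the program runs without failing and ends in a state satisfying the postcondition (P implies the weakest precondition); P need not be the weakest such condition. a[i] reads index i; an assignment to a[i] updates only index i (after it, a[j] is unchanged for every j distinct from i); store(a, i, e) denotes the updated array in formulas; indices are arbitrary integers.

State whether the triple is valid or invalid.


Working backward. After the program, the postcondition 3*e - 9 >= vec[acc] - vec[r + 1] must hold; in canonical form it is vec[r + 1] + 3*e >= vec[acc] + 9.
Before skip: vec[r + 1] + 3*e >= vec[acc] + 9
Before e := 2*vec[3] - tab[4] - 2: vec[r + 1] + 6*vec[3] >= 3*tab[4] + vec[acc] + 15
Then branch requires ((e > 2*r + 4 && vec[0] + e == tab[4] + 7) ==> store(vec, pos + 3, 3*c + 7)[r + 1] + 6*store(vec, pos + 3, 3*c + 7)[3] >= 3*tab[4] + store(vec, pos + 3, 3*c + 7)[acc] + 15) && ((!(e > 2*r + 4 && vec[0] + e == tab[4] + 7)) ==> vec[r + 1] + 6*vec[3] >= 3*tab[4] + vec[acc] + 15); else branch requires vec[r + 1] + 6*vec[3] >= vec[acc] + 3*store(tab, r + 3, c - 6)[4] + 15.
Before the if: ((2*e >= 0 && pos <= 5) ==> (((e > 2*r + 4 && vec[0] + e == tab[4] + 7) ==> store(vec, pos + 3, 3*c + 7)[r + 1] + 6*store(vec, pos + 3, 3*c + 7)[3] >= 3*tab[4] + store(vec, pos + 3, 3*c + 7)[acc] + 15) && ((!(e > 2*r + 4 && vec[0] + e == tab[4] + 7)) ==> vec[r + 1] + 6*vec[3] >= 3*tab[4] + vec[acc] + 15))) && ((!(2*e >= 0 && pos <= 5)) ==> vec[r + 1] + 6*vec[3] >= vec[acc] + 3*store(tab, r + 3, c - 6)[4] + 15)
The weakest precondition is ((2*e >= 0 && pos <= 5) ==> (((e > 2*r + 4 && vec[0] + e == tab[4] + 7) ==> store(vec, pos + 3, 3*c + 7)[r + 1] + 6*store(vec, pos + 3, 3*c + 7)[3] >= 3*tab[4] + store(vec, pos + 3, 3*c + 7)[acc] + 15) && ((!(e > 2*r + 4 && vec[0] + e == tab[4] + 7)) ==> vec[r + 1] + 6*vec[3] >= 3*tab[4] + vec[acc] + 15))) && ((!(2*e >= 0 && pos <= 5)) ==> vec[r + 1] + 6*vec[3] >= vec[acc] + 3*store(tab, r + 3, c - 6)[4] + 15).
Check whether ((2*e >= 0 && pos <= 5) ==> (((e > 2*r + 4 && vec[0] + e == tab[4] + 7) ==> store(vec, pos + 3, 3*c + 7)[r + 1] + 6*store(vec, pos + 3, 3*c + 7)[3] >= 3*tab[4] + store(vec, pos + 3, 3*c + 7)[acc] + 15) && ((!(e > 2*r + 6 && vec[0] + e == tab[4] + 7)) ==> vec[r + 1] + 6*vec[3] >= 3*tab[4] + vec[acc] + 15))) && ((!(2*e >= 0 && pos <= 5)) ==> vec[r + 1] + 6*vec[3] >= vec[acc] + 3*store(tab, r + 3, c - 6)[4] + 15) implies it.
Every state satisfying the precondition satisfies the weakest precondition: the implication holds.
Answer: valid


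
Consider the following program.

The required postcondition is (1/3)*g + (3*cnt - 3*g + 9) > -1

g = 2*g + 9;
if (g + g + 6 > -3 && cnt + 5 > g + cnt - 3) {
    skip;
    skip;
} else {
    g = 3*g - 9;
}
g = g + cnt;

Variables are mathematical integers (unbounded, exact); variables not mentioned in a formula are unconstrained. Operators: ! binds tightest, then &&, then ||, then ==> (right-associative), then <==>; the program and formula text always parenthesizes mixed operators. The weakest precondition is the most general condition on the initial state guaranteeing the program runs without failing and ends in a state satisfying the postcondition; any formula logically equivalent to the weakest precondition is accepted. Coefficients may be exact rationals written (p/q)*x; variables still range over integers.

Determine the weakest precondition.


Working backward. After the program, the postcondition (1/3)*g + (3*cnt - 3*g + 9) > -1 must hold; in canonical form it is 3*cnt > (8/3)*g - 10.
Before g := g + cnt: (1/3)*cnt > (8/3)*g - 10
Then branch requires (1/3)*cnt > (8/3)*g - 10; else branch requires (1/3)*cnt > 8*g - 34.
Before the if: ((2*g > -9 && g < 8) ==> (1/3)*cnt > (8/3)*g - 10) && ((!(2*g > -9 && g < 8)) ==> (1/3)*cnt > 8*g - 34)
Before g := 2*g + 9: ((4*g > -27 && 2*g < -1) ==> (1/3)*cnt > (16/3)*g + 14) && ((!(4*g > -27 && 2*g < -1)) ==> (1/3)*cnt > 16*g + 38)
Answer: WP = ((4*g > -27 && 2*g < -1) ==> (1/3)*cnt > (16/3)*g + 14) && ((!(4*g > -27 && 2*g < -1)) ==> (1/3)*cnt > 16*g + 38)
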